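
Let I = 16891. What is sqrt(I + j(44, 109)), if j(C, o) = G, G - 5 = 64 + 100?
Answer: 2*sqrt(4265) ≈ 130.61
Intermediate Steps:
G = 169 (G = 5 + (64 + 100) = 5 + 164 = 169)
j(C, o) = 169
sqrt(I + j(44, 109)) = sqrt(16891 + 169) = sqrt(17060) = 2*sqrt(4265)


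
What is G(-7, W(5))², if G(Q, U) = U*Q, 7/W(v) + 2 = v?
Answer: 2401/9 ≈ 266.78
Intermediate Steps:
W(v) = 7/(-2 + v)
G(Q, U) = Q*U
G(-7, W(5))² = (-49/(-2 + 5))² = (-49/3)² = 2401/9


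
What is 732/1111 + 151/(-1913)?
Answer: 1232555/2125343 ≈ 0.57993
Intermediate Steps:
732/1111 + 151/(-1913) = 732*(1/1111) + 151*(-1/1913) = 732/1111 - 151/1913 = 1232555/2125343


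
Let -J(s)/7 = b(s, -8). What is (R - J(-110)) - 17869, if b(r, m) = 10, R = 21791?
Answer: 3992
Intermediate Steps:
J(s) = -70 (J(s) = -7*10 = -70)
(R - J(-110)) - 17869 = (21791 - 1*(-70)) - 17869 = (21791 + 70) - 17869 = 21861 - 17869 = 3992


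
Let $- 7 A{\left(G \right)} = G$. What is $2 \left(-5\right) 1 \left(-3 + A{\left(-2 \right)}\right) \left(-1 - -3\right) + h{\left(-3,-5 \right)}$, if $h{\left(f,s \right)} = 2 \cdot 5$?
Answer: $\frac{450}{7} \approx 64.286$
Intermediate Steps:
$A{\left(G \right)} = - \frac{G}{7}$
$h{\left(f,s \right)} = 10$
$2 \left(-5\right) 1 \left(-3 + A{\left(-2 \right)}\right) \left(-1 - -3\right) + h{\left(-3,-5 \right)} = 2 \left(-5\right) 1 \left(-3 - - \frac{2}{7}\right) \left(-1 - -3\right) + 10 = \left(-10\right) 1 \left(-3 + \frac{2}{7}\right) \left(-1 + 3\right) + 10 = - 10 \left(\left(- \frac{19}{7}\right) 2\right) + 10 = \left(-10\right) \left(- \frac{38}{7}\right) + 10 = \frac{380}{7} + 10 = \frac{450}{7}$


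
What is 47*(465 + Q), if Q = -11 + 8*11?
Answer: 25474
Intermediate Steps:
Q = 77 (Q = -11 + 88 = 77)
47*(465 + Q) = 47*(465 + 77) = 47*542 = 25474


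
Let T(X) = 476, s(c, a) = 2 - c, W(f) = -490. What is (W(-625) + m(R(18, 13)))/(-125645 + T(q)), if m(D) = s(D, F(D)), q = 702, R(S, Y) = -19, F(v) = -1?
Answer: 469/125169 ≈ 0.0037469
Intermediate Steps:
m(D) = 2 - D
(W(-625) + m(R(18, 13)))/(-125645 + T(q)) = (-490 + (2 - 1*(-19)))/(-125645 + 476) = (-490 + (2 + 19))/(-125169) = (-490 + 21)*(-1/125169) = -469*(-1/125169) = 469/125169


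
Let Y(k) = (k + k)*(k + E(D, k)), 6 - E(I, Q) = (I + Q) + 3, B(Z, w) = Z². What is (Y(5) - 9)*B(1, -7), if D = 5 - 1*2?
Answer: -9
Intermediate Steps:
D = 3 (D = 5 - 2 = 3)
E(I, Q) = 3 - I - Q (E(I, Q) = 6 - ((I + Q) + 3) = 6 - (3 + I + Q) = 6 + (-3 - I - Q) = 3 - I - Q)
Y(k) = 0 (Y(k) = (k + k)*(k + (3 - 1*3 - k)) = (2*k)*(k + (3 - 3 - k)) = (2*k)*(k - k) = (2*k)*0 = 0)
(Y(5) - 9)*B(1, -7) = (0 - 9)*1² = -9*1 = -9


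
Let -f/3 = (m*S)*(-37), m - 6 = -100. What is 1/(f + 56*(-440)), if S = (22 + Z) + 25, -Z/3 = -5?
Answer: -1/671548 ≈ -1.4891e-6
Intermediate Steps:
m = -94 (m = 6 - 100 = -94)
Z = 15 (Z = -3*(-5) = 15)
S = 62 (S = (22 + 15) + 25 = 37 + 25 = 62)
f = -646908 (f = -3*(-94*62)*(-37) = -(-17484)*(-37) = -3*215636 = -646908)
1/(f + 56*(-440)) = 1/(-646908 + 56*(-440)) = 1/(-646908 - 24640) = 1/(-671548) = -1/671548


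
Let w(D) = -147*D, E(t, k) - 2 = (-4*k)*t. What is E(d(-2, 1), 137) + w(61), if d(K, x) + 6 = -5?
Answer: -2937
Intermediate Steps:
d(K, x) = -11 (d(K, x) = -6 - 5 = -11)
E(t, k) = 2 - 4*k*t (E(t, k) = 2 + (-4*k)*t = 2 - 4*k*t)
E(d(-2, 1), 137) + w(61) = (2 - 4*137*(-11)) - 147*61 = (2 + 6028) - 8967 = 6030 - 8967 = -2937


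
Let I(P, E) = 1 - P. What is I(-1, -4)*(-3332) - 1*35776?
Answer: -42440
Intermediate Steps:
I(-1, -4)*(-3332) - 1*35776 = (1 - 1*(-1))*(-3332) - 1*35776 = (1 + 1)*(-3332) - 35776 = 2*(-3332) - 35776 = -6664 - 35776 = -42440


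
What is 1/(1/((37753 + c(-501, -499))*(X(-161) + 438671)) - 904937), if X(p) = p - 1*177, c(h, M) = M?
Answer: -16329657582/14777311343282333 ≈ -1.1050e-6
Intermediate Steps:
X(p) = -177 + p (X(p) = p - 177 = -177 + p)
1/(1/((37753 + c(-501, -499))*(X(-161) + 438671)) - 904937) = 1/(1/((37753 - 499)*((-177 - 161) + 438671)) - 904937) = 1/(1/(37254*(-338 + 438671)) - 904937) = 1/(1/(37254*438333) - 904937) = 1/(1/16329657582 - 904937) = 1/(-14777311343282333/16329657582) = -16329657582/14777311343282333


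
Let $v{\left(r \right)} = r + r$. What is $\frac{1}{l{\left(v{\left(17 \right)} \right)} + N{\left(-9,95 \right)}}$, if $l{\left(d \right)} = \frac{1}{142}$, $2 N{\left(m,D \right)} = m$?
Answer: $- \frac{71}{319} \approx -0.22257$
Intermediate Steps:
$N{\left(m,D \right)} = \frac{m}{2}$
$v{\left(r \right)} = 2 r$
$l{\left(d \right)} = \frac{1}{142}$
$\frac{1}{l{\left(v{\left(17 \right)} \right)} + N{\left(-9,95 \right)}} = \frac{1}{\frac{1}{142} + \frac{1}{2} \left(-9\right)} = \frac{1}{\frac{1}{142} - \frac{9}{2}} = \frac{1}{- \frac{319}{71}} = - \frac{71}{319}$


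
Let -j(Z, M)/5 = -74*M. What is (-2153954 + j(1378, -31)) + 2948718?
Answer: 783294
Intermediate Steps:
j(Z, M) = 370*M (j(Z, M) = -(-370)*M = 370*M)
(-2153954 + j(1378, -31)) + 2948718 = (-2153954 + 370*(-31)) + 2948718 = (-2153954 - 11470) + 2948718 = -2165424 + 2948718 = 783294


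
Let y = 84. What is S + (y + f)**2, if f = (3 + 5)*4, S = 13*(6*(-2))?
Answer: 13300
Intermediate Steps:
S = -156 (S = 13*(-12) = -156)
f = 32 (f = 8*4 = 32)
S + (y + f)**2 = -156 + (84 + 32)**2 = -156 + 116**2 = -156 + 13456 = 13300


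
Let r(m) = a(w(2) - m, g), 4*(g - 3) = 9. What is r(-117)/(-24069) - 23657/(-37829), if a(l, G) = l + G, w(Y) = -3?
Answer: 753185633/1214008268 ≈ 0.62041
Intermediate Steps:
g = 21/4 (g = 3 + (1/4)*9 = 3 + 9/4 = 21/4 ≈ 5.2500)
a(l, G) = G + l
r(m) = 9/4 - m (r(m) = 21/4 + (-3 - m) = 9/4 - m)
r(-117)/(-24069) - 23657/(-37829) = (9/4 - 1*(-117))/(-24069) - 23657/(-37829) = (9/4 + 117)*(-1/24069) - 23657*(-1/37829) = (477/4)*(-1/24069) + 23657/37829 = -159/32092 + 23657/37829 = 753185633/1214008268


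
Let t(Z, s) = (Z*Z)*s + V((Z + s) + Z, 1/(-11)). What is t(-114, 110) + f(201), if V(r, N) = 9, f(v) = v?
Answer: 1429770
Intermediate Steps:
t(Z, s) = 9 + s*Z**2 (t(Z, s) = (Z*Z)*s + 9 = Z**2*s + 9 = s*Z**2 + 9 = 9 + s*Z**2)
t(-114, 110) + f(201) = (9 + 110*(-114)**2) + 201 = (9 + 110*12996) + 201 = (9 + 1429560) + 201 = 1429569 + 201 = 1429770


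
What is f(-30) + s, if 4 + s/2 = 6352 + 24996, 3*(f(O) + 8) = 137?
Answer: 188177/3 ≈ 62726.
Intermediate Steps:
f(O) = 113/3 (f(O) = -8 + (⅓)*137 = -8 + 137/3 = 113/3)
s = 62688 (s = -8 + 2*(6352 + 24996) = -8 + 2*31348 = -8 + 62696 = 62688)
f(-30) + s = 113/3 + 62688 = 188177/3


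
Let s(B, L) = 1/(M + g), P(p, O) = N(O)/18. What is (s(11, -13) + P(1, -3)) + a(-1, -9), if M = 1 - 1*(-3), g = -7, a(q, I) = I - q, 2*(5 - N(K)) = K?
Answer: -287/36 ≈ -7.9722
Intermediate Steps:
N(K) = 5 - K/2
P(p, O) = 5/18 - O/36 (P(p, O) = (5 - O/2)/18 = (5 - O/2)*(1/18) = 5/18 - O/36)
M = 4 (M = 1 + 3 = 4)
s(B, L) = -⅓ (s(B, L) = 1/(4 - 7) = 1/(-3) = -⅓)
(s(11, -13) + P(1, -3)) + a(-1, -9) = (-⅓ + (5/18 - 1/36*(-3))) + (-9 - 1*(-1)) = (-⅓ + (5/18 + 1/12)) + (-9 + 1) = (-⅓ + 13/36) - 8 = 1/36 - 8 = -287/36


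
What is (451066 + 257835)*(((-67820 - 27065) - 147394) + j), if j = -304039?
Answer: -387285376518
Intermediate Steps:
(451066 + 257835)*(((-67820 - 27065) - 147394) + j) = (451066 + 257835)*(((-67820 - 27065) - 147394) - 304039) = 708901*((-94885 - 147394) - 304039) = 708901*(-242279 - 304039) = 708901*(-546318) = -387285376518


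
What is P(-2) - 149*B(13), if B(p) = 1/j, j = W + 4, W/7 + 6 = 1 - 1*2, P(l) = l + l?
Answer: -31/45 ≈ -0.68889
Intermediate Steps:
P(l) = 2*l
W = -49 (W = -42 + 7*(1 - 1*2) = -42 + 7*(1 - 2) = -42 + 7*(-1) = -42 - 7 = -49)
j = -45 (j = -49 + 4 = -45)
B(p) = -1/45 (B(p) = 1/(-45) = -1/45)
P(-2) - 149*B(13) = 2*(-2) - 149*(-1/45) = -4 + 149/45 = -31/45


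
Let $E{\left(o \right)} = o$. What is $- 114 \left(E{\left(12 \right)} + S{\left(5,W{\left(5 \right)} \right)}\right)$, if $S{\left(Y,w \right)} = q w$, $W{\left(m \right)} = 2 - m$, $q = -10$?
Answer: $-4788$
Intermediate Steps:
$S{\left(Y,w \right)} = - 10 w$
$- 114 \left(E{\left(12 \right)} + S{\left(5,W{\left(5 \right)} \right)}\right) = - 114 \left(12 - 10 \left(2 - 5\right)\right) = - 114 \left(12 - -30\right) = - 114 \left(12 + 30\right) = \left(-114\right) 42 = -4788$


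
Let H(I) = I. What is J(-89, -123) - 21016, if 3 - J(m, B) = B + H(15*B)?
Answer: -19045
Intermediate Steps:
J(m, B) = 3 - 16*B (J(m, B) = 3 - (B + 15*B) = 3 - 16*B)
J(-89, -123) - 21016 = (3 - 16*(-123)) - 21016 = (3 + 1968) - 21016 = 1971 - 21016 = -19045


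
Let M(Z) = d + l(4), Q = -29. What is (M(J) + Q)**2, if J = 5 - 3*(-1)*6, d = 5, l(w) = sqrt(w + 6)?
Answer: (24 - sqrt(10))**2 ≈ 434.21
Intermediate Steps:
l(w) = sqrt(6 + w)
J = 23 (J = 5 + 3*6 = 5 + 18 = 23)
M(Z) = 5 + sqrt(10) (M(Z) = 5 + sqrt(6 + 4) = 5 + sqrt(10))
(M(J) + Q)**2 = ((5 + sqrt(10)) - 29)**2 = (-24 + sqrt(10))**2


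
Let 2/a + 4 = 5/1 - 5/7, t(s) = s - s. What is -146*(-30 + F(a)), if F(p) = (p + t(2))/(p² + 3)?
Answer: 113369/26 ≈ 4360.3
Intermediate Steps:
t(s) = 0
a = 7 (a = 2/(-4 + (5/1 - 5/7)) = 2/(-4 + (5*1 - 5*⅐)) = 2/(-4 + (5 - 5/7)) = 2/(-4 + 30/7) = 2/(2/7) = 2*(7/2) = 7)
F(p) = p/(3 + p²) (F(p) = (p + 0)/(p² + 3) = p/(3 + p²))
-146*(-30 + F(a)) = -146*(-30 + 7/(3 + 7²)) = -146*(-30 + 7/(3 + 49)) = -146*(-30 + 7/52) = -146*(-1553/52) = 113369/26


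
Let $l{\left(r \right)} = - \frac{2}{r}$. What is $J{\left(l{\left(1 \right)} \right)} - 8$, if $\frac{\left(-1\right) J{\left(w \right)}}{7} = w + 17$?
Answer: $-113$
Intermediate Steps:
$J{\left(w \right)} = -119 - 7 w$ ($J{\left(w \right)} = - 7 \left(w + 17\right) = - 7 \left(17 + w\right) = -119 - 7 w$)
$J{\left(l{\left(1 \right)} \right)} - 8 = \left(-119 - 7 \left(- \frac{2}{1}\right)\right) - 8 = \left(-119 - 7 \left(\left(-2\right) 1\right)\right) - 8 = \left(-119 - -14\right) - 8 = \left(-119 + 14\right) - 8 = -105 - 8 = -113$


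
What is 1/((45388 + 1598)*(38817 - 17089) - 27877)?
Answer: 1/1020883931 ≈ 9.7954e-10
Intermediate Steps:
1/((45388 + 1598)*(38817 - 17089) - 27877) = 1/(46986*21728 - 27877) = 1/(1020911808 - 27877) = 1/1020883931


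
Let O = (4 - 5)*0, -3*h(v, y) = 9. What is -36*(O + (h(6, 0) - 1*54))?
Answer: 2052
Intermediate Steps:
h(v, y) = -3 (h(v, y) = -1/3*9 = -3)
O = 0 (O = -1*0 = 0)
-36*(O + (h(6, 0) - 1*54)) = -36*(0 + (-3 - 1*54)) = -36*(0 + (-3 - 54)) = -36*(0 - 57) = -36*(-57) = 2052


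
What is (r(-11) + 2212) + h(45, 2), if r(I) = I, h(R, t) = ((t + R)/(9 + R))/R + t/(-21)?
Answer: 37437719/17010 ≈ 2200.9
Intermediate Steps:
h(R, t) = -t/21 + (R + t)/(R*(9 + R)) (h(R, t) = ((R + t)/(9 + R))/R + t*(-1/21) = ((R + t)/(9 + R))/R - t/21 = (R + t)/(R*(9 + R)) - t/21 = -t/21 + (R + t)/(R*(9 + R)))
(r(-11) + 2212) + h(45, 2) = (-11 + 2212) + (45 + 2 - 3/7*45*2 - 1/21*2*45²)/(45*(9 + 45)) = 2201 + (1/45)*(45 + 2 - 270/7 - 1/21*2*2025)/54 = 2201 + (1/45)*(1/54)*(45 + 2 - 270/7 - 1350/7) = 2201 + (1/45)*(1/54)*(-1291/7) = 2201 - 1291/17010 = 37437719/17010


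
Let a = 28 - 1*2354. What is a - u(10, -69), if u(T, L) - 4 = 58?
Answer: -2388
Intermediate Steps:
u(T, L) = 62 (u(T, L) = 4 + 58 = 62)
a = -2326 (a = 28 - 2354 = -2326)
a - u(10, -69) = -2326 - 1*62 = -2326 - 62 = -2388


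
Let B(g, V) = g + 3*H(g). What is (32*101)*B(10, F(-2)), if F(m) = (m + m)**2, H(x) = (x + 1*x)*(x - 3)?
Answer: 1389760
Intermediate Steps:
H(x) = 2*x*(-3 + x) (H(x) = (x + x)*(-3 + x) = (2*x)*(-3 + x) = 2*x*(-3 + x))
F(m) = 4*m**2 (F(m) = (2*m)**2 = 4*m**2)
B(g, V) = g + 6*g*(-3 + g) (B(g, V) = g + 3*(2*g*(-3 + g)) = g + 6*g*(-3 + g))
(32*101)*B(10, F(-2)) = (32*101)*(10*(-17 + 6*10)) = 3232*(10*(-17 + 60)) = 3232*(10*43) = 3232*430 = 1389760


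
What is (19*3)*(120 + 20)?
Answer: 7980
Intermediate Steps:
(19*3)*(120 + 20) = 57*140 = 7980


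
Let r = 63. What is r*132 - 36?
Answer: 8280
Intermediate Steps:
r*132 - 36 = 63*132 - 36 = 8316 - 36 = 8280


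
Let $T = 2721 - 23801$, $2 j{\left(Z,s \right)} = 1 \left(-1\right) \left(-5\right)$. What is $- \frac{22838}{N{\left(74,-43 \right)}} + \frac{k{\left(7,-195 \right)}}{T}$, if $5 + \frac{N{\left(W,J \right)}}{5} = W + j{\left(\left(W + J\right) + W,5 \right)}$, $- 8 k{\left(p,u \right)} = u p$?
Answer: $- \frac{1540755323}{24115520} \approx -63.891$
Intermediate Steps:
$j{\left(Z,s \right)} = \frac{5}{2}$ ($j{\left(Z,s \right)} = \frac{1 \left(-1\right) \left(-5\right)}{2} = \frac{\left(-1\right) \left(-5\right)}{2} = \frac{1}{2} \cdot 5 = \frac{5}{2}$)
$k{\left(p,u \right)} = - \frac{p u}{8}$ ($k{\left(p,u \right)} = - \frac{u p}{8} = - \frac{p u}{8}$)
$T = -21080$
$N{\left(W,J \right)} = - \frac{25}{2} + 5 W$ ($N{\left(W,J \right)} = -25 + 5 \left(W + \frac{5}{2}\right) = -25 + 5 \left(\frac{5}{2} + W\right) = -25 + \left(\frac{25}{2} + 5 W\right) = - \frac{25}{2} + 5 W$)
$- \frac{22838}{N{\left(74,-43 \right)}} + \frac{k{\left(7,-195 \right)}}{T} = - \frac{22838}{- \frac{25}{2} + 5 \cdot 74} + \frac{\left(- \frac{1}{8}\right) 7 \left(-195\right)}{-21080} = - \frac{22838}{- \frac{25}{2} + 370} + \frac{1365}{8} \left(- \frac{1}{21080}\right) = - \frac{22838}{\frac{715}{2}} - \frac{273}{33728} = \left(-22838\right) \frac{2}{715} - \frac{273}{33728} = - \frac{45676}{715} - \frac{273}{33728} = - \frac{1540755323}{24115520}$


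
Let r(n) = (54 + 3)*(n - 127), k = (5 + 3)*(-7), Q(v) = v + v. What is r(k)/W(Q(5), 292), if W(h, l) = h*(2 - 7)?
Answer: 10431/50 ≈ 208.62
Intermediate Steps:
Q(v) = 2*v
k = -56 (k = 8*(-7) = -56)
r(n) = -7239 + 57*n (r(n) = 57*(-127 + n) = -7239 + 57*n)
W(h, l) = -5*h (W(h, l) = h*(-5) = -5*h)
r(k)/W(Q(5), 292) = (-7239 + 57*(-56))/((-10*5)) = (-7239 - 3192)/((-5*10)) = -10431/(-50) = -10431*(-1/50) = 10431/50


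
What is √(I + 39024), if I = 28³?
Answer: 4*√3811 ≈ 246.93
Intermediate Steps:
I = 21952
√(I + 39024) = √(21952 + 39024) = √60976 = 4*√3811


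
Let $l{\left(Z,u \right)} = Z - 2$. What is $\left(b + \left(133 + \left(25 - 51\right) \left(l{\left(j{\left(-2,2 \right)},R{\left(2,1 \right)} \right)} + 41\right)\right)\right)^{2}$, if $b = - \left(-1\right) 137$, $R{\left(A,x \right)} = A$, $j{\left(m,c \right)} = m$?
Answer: $478864$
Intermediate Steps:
$l{\left(Z,u \right)} = -2 + Z$
$b = 137$ ($b = \left(-1\right) \left(-137\right) = 137$)
$\left(b + \left(133 + \left(25 - 51\right) \left(l{\left(j{\left(-2,2 \right)},R{\left(2,1 \right)} \right)} + 41\right)\right)\right)^{2} = \left(137 + \left(133 + \left(25 - 51\right) \left(\left(-2 - 2\right) + 41\right)\right)\right)^{2} = \left(137 + \left(133 - 26 \left(-4 + 41\right)\right)\right)^{2} = \left(137 + \left(133 - 962\right)\right)^{2} = \left(137 - 829\right)^{2} = \left(-692\right)^{2} = 478864$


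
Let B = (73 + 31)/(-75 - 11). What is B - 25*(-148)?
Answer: 159048/43 ≈ 3698.8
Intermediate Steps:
B = -52/43 (B = 104/(-86) = 104*(-1/86) = -52/43 ≈ -1.2093)
B - 25*(-148) = -52/43 - 25*(-148) = -52/43 + 3700 = 159048/43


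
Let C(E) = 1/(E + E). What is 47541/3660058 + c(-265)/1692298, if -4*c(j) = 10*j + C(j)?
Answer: 87851029131609/6565543363281040 ≈ 0.013381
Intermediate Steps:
C(E) = 1/(2*E)
c(j) = -5*j/2 - 1/(8*j) (c(j) = -(10*j + 1/(2*j))/4 = -(1/(2*j) + 10*j)/4 = -5*j/2 - 1/(8*j))
47541/3660058 + c(-265)/1692298 = 47541/3660058 + ((⅛)*(-1 - 20*(-265)²)/(-265))/1692298 = 47541*(1/3660058) + ((⅛)*(-1/265)*(-1 - 20*70225))*(1/1692298) = 47541/3660058 + ((⅛)*(-1/265)*(-1 - 1404500))*(1/1692298) = 47541/3660058 + ((⅛)*(-1/265)*(-1404501))*(1/1692298) = 47541/3660058 + (1404501/2120)*(1/1692298) = 47541/3660058 + 1404501/3587671760 = 87851029131609/6565543363281040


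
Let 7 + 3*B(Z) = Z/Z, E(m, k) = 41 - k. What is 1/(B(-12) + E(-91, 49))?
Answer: -⅒ ≈ -0.10000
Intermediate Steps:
B(Z) = -2 (B(Z) = -7/3 + (Z/Z)/3 = -7/3 + (⅓)*1 = -7/3 + ⅓ = -2)
1/(B(-12) + E(-91, 49)) = 1/(-2 + (41 - 1*49)) = 1/(-2 + (41 - 49)) = 1/(-2 - 8) = 1/(-10) = -⅒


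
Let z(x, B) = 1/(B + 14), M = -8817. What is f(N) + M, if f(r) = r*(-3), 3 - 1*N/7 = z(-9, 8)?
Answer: -195339/22 ≈ -8879.0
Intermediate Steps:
z(x, B) = 1/(14 + B)
N = 455/22 (N = 21 - 7/(14 + 8) = 21 - 7/22 = 455/22 ≈ 20.682)
f(r) = -3*r
f(N) + M = -3*455/22 - 8817 = -1365/22 - 8817 = -195339/22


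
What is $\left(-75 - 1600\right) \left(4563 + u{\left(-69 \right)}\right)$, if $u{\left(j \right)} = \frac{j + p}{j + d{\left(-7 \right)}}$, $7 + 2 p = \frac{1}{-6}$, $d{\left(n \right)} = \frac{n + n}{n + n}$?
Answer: $- \frac{6238167325}{816} \approx -7.6448 \cdot 10^{6}$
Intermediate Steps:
$d{\left(n \right)} = 1$ ($d{\left(n \right)} = \frac{2 n}{2 n} = 2 n \frac{1}{2 n} = 1$)
$p = - \frac{43}{12}$ ($p = - \frac{7}{2} + \frac{1}{2 \left(-6\right)} = - \frac{7}{2} + \frac{1}{2} \left(- \frac{1}{6}\right) = - \frac{7}{2} - \frac{1}{12} = - \frac{43}{12} \approx -3.5833$)
$u{\left(j \right)} = \frac{- \frac{43}{12} + j}{1 + j}$ ($u{\left(j \right)} = \frac{j - \frac{43}{12}}{j + 1} = \frac{- \frac{43}{12} + j}{1 + j}$)
$\left(-75 - 1600\right) \left(4563 + u{\left(-69 \right)}\right) = \left(-75 - 1600\right) \left(4563 + \frac{- \frac{43}{12} - 69}{1 - 69}\right) = - 1675 \left(4563 + \frac{1}{-68} \left(- \frac{871}{12}\right)\right) = - 1675 \left(4563 - - \frac{871}{816}\right) = - 1675 \left(4563 + \frac{871}{816}\right) = \left(-1675\right) \frac{3724279}{816} = - \frac{6238167325}{816}$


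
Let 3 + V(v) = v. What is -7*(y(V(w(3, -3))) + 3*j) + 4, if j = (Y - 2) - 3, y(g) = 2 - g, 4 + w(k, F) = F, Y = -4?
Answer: 109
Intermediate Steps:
w(k, F) = -4 + F
V(v) = -3 + v
j = -9 (j = (-4 - 2) - 3 = -6 - 3 = -9)
-7*(y(V(w(3, -3))) + 3*j) + 4 = -7*((2 - (-3 + (-4 - 3))) + 3*(-9)) + 4 = -7*((2 - (-3 - 7)) - 27) + 4 = -7*((2 - 1*(-10)) - 27) + 4 = -7*((2 + 10) - 27) + 4 = -7*(12 - 27) + 4 = -7*(-15) + 4 = 105 + 4 = 109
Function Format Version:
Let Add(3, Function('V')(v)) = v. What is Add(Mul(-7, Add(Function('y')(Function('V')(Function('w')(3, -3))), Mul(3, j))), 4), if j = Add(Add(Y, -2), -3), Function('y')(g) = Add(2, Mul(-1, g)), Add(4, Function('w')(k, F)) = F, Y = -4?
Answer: 109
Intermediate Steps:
Function('w')(k, F) = Add(-4, F)
Function('V')(v) = Add(-3, v)
j = -9 (j = Add(Add(-4, -2), -3) = Add(-6, -3) = -9)
Add(Mul(-7, Add(Function('y')(Function('V')(Function('w')(3, -3))), Mul(3, j))), 4) = Add(Mul(-7, Add(Add(2, Mul(-1, Add(-3, Add(-4, -3)))), Mul(3, -9))), 4) = Add(Mul(-7, Add(Add(2, Mul(-1, Add(-3, -7))), -27)), 4) = Add(Mul(-7, Add(Add(2, Mul(-1, -10)), -27)), 4) = Add(Mul(-7, Add(Add(2, 10), -27)), 4) = Add(Mul(-7, Add(12, -27)), 4) = Add(Mul(-7, -15), 4) = Add(105, 4) = 109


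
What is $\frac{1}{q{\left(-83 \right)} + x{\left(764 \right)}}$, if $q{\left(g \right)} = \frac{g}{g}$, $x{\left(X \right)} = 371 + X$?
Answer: $\frac{1}{1136} \approx 0.00088028$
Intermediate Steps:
$q{\left(g \right)} = 1$
$\frac{1}{q{\left(-83 \right)} + x{\left(764 \right)}} = \frac{1}{1 + \left(371 + 764\right)} = \frac{1}{1 + 1135} = \frac{1}{1136}$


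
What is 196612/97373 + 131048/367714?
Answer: 42528760936/17902707661 ≈ 2.3755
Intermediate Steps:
196612/97373 + 131048/367714 = 196612*(1/97373) + 131048*(1/367714) = 196612/97373 + 65524/183857 = 42528760936/17902707661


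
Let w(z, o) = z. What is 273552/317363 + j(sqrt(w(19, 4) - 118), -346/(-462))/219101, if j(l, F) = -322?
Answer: 59833325866/69534550663 ≈ 0.86048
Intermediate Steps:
273552/317363 + j(sqrt(w(19, 4) - 118), -346/(-462))/219101 = 273552/317363 - 322/219101 = 59833325866/69534550663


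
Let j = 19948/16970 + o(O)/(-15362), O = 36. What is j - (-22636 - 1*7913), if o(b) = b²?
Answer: 1991049795479/65173285 ≈ 30550.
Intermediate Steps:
j = 71112014/65173285 (j = 19948/16970 + 36²/(-15362) = 19948*(1/16970) + 1296*(-1/15362) = 9974/8485 - 648/7681 = 71112014/65173285 ≈ 1.0911)
j - (-22636 - 1*7913) = 71112014/65173285 - (-22636 - 1*7913) = 71112014/65173285 - (-22636 - 7913) = 71112014/65173285 - 1*(-30549) = 71112014/65173285 + 30549 = 1991049795479/65173285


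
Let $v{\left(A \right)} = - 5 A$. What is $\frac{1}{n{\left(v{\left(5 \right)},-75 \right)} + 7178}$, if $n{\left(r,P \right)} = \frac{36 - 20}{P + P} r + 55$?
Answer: $\frac{3}{21707} \approx 0.0001382$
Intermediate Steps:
$n{\left(r,P \right)} = 55 + \frac{8 r}{P}$ ($n{\left(r,P \right)} = \frac{16}{2 P} r + 55 = 16 \frac{1}{2 P} r + 55 = \frac{8}{P} r + 55 = \frac{8 r}{P} + 55 = 55 + \frac{8 r}{P}$)
$\frac{1}{n{\left(v{\left(5 \right)},-75 \right)} + 7178} = \frac{1}{\left(55 + \frac{8 \left(\left(-5\right) 5\right)}{-75}\right) + 7178} = \frac{1}{\left(55 + 8 \left(-25\right) \left(- \frac{1}{75}\right)\right) + 7178} = \frac{1}{\left(55 + \frac{8}{3}\right) + 7178} = \frac{1}{\frac{173}{3} + 7178} = \frac{1}{\frac{21707}{3}} = \frac{3}{21707}$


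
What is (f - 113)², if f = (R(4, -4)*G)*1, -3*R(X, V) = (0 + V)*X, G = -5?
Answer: 175561/9 ≈ 19507.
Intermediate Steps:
R(X, V) = -V*X/3 (R(X, V) = -(0 + V)*X/3 = -V*X/3)
f = -80/3 (f = (-⅓*(-4)*4*(-5))*1 = ((16/3)*(-5))*1 = -80/3*1 = -80/3 ≈ -26.667)
(f - 113)² = (-80/3 - 113)² = (-419/3)² = 175561/9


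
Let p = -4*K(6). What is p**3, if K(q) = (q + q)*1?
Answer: -110592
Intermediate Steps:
K(q) = 2*q (K(q) = (2*q)*1 = 2*q)
p = -48 (p = -8*6 = -4*12 = -48)
p**3 = (-48)**3 = -110592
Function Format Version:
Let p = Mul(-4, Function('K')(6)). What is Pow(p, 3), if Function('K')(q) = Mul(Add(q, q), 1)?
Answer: -110592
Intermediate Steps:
Function('K')(q) = Mul(2, q) (Function('K')(q) = Mul(Mul(2, q), 1) = Mul(2, q))
p = -48 (p = Mul(-4, Mul(2, 6)) = Mul(-4, 12) = -48)
Pow(p, 3) = Pow(-48, 3) = -110592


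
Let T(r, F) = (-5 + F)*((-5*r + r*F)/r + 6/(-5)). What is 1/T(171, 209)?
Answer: 5/206856 ≈ 2.4171e-5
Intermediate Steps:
T(r, F) = (-5 + F)*(-6/5 + (-5*r + F*r)/r) (T(r, F) = (-5 + F)*((-5*r + F*r)/r + 6*(-⅕)) = (-5 + F)*((-5*r + F*r)/r - 6/5) = (-5 + F)*(-6/5 + (-5*r + F*r)/r))
1/T(171, 209) = 1/(31 + 209² - 56/5*209) = 1/(31 + 43681 - 11704/5) = 1/(206856/5) = 5/206856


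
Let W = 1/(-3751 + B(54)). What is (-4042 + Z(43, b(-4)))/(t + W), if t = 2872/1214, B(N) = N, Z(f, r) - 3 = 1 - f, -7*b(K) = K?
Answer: -9158086399/5308285 ≈ -1725.2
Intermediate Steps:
b(K) = -K/7
Z(f, r) = 4 - f (Z(f, r) = 3 + (1 - f) = 4 - f)
W = -1/3697 (W = 1/(-3751 + 54) = 1/(-3697) = -1/3697 ≈ -0.00027049)
t = 1436/607 (t = 2872*(1/1214) = 1436/607 ≈ 2.3657)
(-4042 + Z(43, b(-4)))/(t + W) = (-4042 + (4 - 1*43))/(1436/607 - 1/3697) = (-4042 + (4 - 43))/(5308285/2244079) = (-4042 - 39)*(2244079/5308285) = -4081*2244079/5308285 = -9158086399/5308285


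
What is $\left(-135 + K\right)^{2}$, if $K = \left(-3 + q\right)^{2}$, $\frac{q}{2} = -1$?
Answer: $12100$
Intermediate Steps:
$q = -2$ ($q = 2 \left(-1\right) = -2$)
$K = 25$ ($K = \left(-3 - 2\right)^{2} = \left(-5\right)^{2} = 25$)
$\left(-135 + K\right)^{2} = \left(-135 + 25\right)^{2} = \left(-110\right)^{2} = 12100$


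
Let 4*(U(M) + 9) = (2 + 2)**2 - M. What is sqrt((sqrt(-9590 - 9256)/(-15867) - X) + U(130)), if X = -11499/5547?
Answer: sqrt(-3964070322 - 21156*I*sqrt(2094))/10578 ≈ 0.0007268 - 5.9521*I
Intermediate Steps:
U(M) = -5 - M/4 (U(M) = -9 + ((2 + 2)**2 - M)/4 = -9 + (4**2 - M)/4 = -9 + (16 - M)/4 = -9 + (4 - M/4) = -5 - M/4)
X = -3833/1849 (X = -11499*1/5547 = -3833/1849 ≈ -2.0730)
sqrt((sqrt(-9590 - 9256)/(-15867) - X) + U(130)) = sqrt((sqrt(-9590 - 9256)/(-15867) - 1*(-3833/1849)) + (-5 - 1/4*130)) = sqrt((sqrt(-18846)*(-1/15867) + 3833/1849) + (-5 - 65/2)) = sqrt(((3*I*sqrt(2094))*(-1/15867) + 3833/1849) - 75/2) = sqrt((-I*sqrt(2094)/5289 + 3833/1849) - 75/2) = sqrt((3833/1849 - I*sqrt(2094)/5289) - 75/2) = sqrt(-131009/3698 - I*sqrt(2094)/5289)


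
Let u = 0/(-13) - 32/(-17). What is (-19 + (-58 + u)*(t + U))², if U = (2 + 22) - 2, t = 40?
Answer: 3536799841/289 ≈ 1.2238e+7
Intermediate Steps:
U = 22 (U = 24 - 2 = 22)
u = 32/17 (u = 0*(-1/13) - 32*(-1/17) = 0 + 32/17 = 32/17 ≈ 1.8824)
(-19 + (-58 + u)*(t + U))² = (-19 + (-58 + 32/17)*(40 + 22))² = (-19 - 954/17*62)² = (-19 - 59148/17)² = (-59471/17)² = 3536799841/289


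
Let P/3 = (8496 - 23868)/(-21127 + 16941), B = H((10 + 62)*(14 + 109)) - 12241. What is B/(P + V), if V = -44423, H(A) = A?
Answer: 1012115/13279183 ≈ 0.076218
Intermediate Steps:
B = -3385 (B = (10 + 62)*(14 + 109) - 12241 = 72*123 - 12241 = 8856 - 12241 = -3385)
P = 3294/299 (P = 3*((8496 - 23868)/(-21127 + 16941)) = 3*(-15372/(-4186)) = 3*(-15372*(-1/4186)) = 3*(1098/299) = 3294/299 ≈ 11.017)
B/(P + V) = -3385/(3294/299 - 44423) = -3385/(-13279183/299) = -3385*(-299/13279183) = 1012115/13279183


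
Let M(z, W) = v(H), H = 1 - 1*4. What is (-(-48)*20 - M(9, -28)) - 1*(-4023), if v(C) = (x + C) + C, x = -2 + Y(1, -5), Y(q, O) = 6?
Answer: 4985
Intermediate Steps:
H = -3 (H = 1 - 4 = -3)
x = 4 (x = -2 + 6 = 4)
v(C) = 4 + 2*C (v(C) = (4 + C) + C = 4 + 2*C)
M(z, W) = -2 (M(z, W) = 4 + 2*(-3) = 4 - 6 = -2)
(-(-48)*20 - M(9, -28)) - 1*(-4023) = (-(-48)*20 - 1*(-2)) - 1*(-4023) = (-1*(-960) + 2) + 4023 = (960 + 2) + 4023 = 962 + 4023 = 4985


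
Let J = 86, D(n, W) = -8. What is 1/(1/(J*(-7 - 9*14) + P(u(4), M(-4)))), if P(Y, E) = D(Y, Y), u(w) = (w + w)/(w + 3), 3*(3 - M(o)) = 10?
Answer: -11446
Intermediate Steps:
M(o) = -⅓ (M(o) = 3 - ⅓*10 = 3 - 10/3 = -⅓)
u(w) = 2*w/(3 + w) (u(w) = (2*w)/(3 + w) = 2*w/(3 + w))
P(Y, E) = -8
1/(1/(J*(-7 - 9*14) + P(u(4), M(-4)))) = 1/(1/(86*(-7 - 9*14) - 8)) = 1/(1/(86*(-7 - 126) - 8)) = 1/(1/(86*(-133) - 8)) = 1/(1/(-11438 - 8)) = 1/(1/(-11446)) = 1/(-1/11446) = -11446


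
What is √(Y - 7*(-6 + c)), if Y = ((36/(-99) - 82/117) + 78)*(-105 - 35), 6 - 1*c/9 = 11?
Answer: I*√1916597683/429 ≈ 102.05*I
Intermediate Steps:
c = -45 (c = 54 - 9*11 = 54 - 99 = -45)
Y = -13862240/1287 (Y = ((36*(-1/99) - 82*1/117) + 78)*(-140) = ((-4/11 - 82/117) + 78)*(-140) = (-1370/1287 + 78)*(-140) = (99016/1287)*(-140) = -13862240/1287 ≈ -10771.)
√(Y - 7*(-6 + c)) = √(-13862240/1287 - 7*(-6 - 45)) = √(-13862240/1287 - 7*(-51)) = √(-13862240/1287 + 357) = √(-13402781/1287) = I*√1916597683/429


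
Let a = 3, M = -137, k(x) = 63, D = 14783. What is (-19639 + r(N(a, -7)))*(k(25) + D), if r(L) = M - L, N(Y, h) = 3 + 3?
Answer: -293683572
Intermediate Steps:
N(Y, h) = 6
r(L) = -137 - L
(-19639 + r(N(a, -7)))*(k(25) + D) = (-19639 + (-137 - 1*6))*(63 + 14783) = (-19639 + (-137 - 6))*14846 = (-19639 - 143)*14846 = -19782*14846 = -293683572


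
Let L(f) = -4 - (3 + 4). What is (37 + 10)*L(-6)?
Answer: -517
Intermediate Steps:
L(f) = -11 (L(f) = -4 - 1*7 = -4 - 7 = -11)
(37 + 10)*L(-6) = (37 + 10)*(-11) = 47*(-11) = -517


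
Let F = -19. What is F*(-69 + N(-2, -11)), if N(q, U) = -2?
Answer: 1349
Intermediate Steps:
F*(-69 + N(-2, -11)) = -19*(-69 - 2) = -19*(-71) = 1349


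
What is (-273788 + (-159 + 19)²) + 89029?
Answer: -165159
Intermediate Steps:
(-273788 + (-159 + 19)²) + 89029 = (-273788 + (-140)²) + 89029 = (-273788 + 19600) + 89029 = -254188 + 89029 = -165159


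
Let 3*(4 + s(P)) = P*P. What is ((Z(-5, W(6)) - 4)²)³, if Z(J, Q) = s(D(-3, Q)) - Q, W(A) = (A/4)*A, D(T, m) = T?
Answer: 7529536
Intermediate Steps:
s(P) = -4 + P²/3 (s(P) = -4 + (P*P)/3 = -4 + P²/3)
W(A) = A²/4 (W(A) = (A*(¼))*A = (A/4)*A = A²/4)
Z(J, Q) = -1 - Q (Z(J, Q) = (-4 + (⅓)*(-3)²) - Q = (-4 + (⅓)*9) - Q = (-4 + 3) - Q = -1 - Q)
((Z(-5, W(6)) - 4)²)³ = (((-1 - 6²/4) - 4)²)³ = (((-1 - 36/4) - 4)²)³ = (((-1 - 1*9) - 4)²)³ = (((-1 - 9) - 4)²)³ = ((-10 - 4)²)³ = ((-14)²)³ = 196³ = 7529536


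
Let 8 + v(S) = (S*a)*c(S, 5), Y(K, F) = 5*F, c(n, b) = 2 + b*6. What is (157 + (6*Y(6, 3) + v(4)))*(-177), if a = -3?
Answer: 25665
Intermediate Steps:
c(n, b) = 2 + 6*b
v(S) = -8 - 96*S (v(S) = -8 + (S*(-3))*(2 + 6*5) = -8 + (-3*S)*(2 + 30) = -8 - 3*S*32 = -8 - 96*S)
(157 + (6*Y(6, 3) + v(4)))*(-177) = (157 + (6*(5*3) + (-8 - 96*4)))*(-177) = (157 + (6*15 + (-8 - 384)))*(-177) = (157 + (90 - 392))*(-177) = (157 - 302)*(-177) = -145*(-177) = 25665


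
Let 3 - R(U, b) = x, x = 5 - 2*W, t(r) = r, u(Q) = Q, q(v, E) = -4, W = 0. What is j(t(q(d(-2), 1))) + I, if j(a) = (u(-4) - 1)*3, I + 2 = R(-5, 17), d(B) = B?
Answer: -19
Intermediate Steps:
x = 5 (x = 5 - 2*0 = 5 + 0 = 5)
R(U, b) = -2 (R(U, b) = 3 - 1*5 = 3 - 5 = -2)
I = -4 (I = -2 - 2 = -4)
j(a) = -15 (j(a) = (-4 - 1)*3 = -5*3 = -15)
j(t(q(d(-2), 1))) + I = -15 - 4 = -19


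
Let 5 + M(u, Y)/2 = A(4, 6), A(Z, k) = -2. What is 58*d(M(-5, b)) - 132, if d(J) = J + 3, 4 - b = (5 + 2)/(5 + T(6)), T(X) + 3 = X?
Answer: -770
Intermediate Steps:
T(X) = -3 + X
b = 25/8 (b = 4 - (5 + 2)/(5 + (-3 + 6)) = 4 - 7/(5 + 3) = 4 - 7/8 = 25/8 ≈ 3.1250)
M(u, Y) = -14 (M(u, Y) = -10 + 2*(-2) = -10 - 4 = -14)
d(J) = 3 + J
58*d(M(-5, b)) - 132 = 58*(3 - 14) - 132 = 58*(-11) - 132 = -638 - 132 = -770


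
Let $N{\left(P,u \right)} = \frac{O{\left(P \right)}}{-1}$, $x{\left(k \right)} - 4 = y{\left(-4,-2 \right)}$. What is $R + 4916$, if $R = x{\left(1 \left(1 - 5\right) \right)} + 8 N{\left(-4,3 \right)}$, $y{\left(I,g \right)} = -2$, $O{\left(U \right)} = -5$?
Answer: $4958$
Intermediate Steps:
$x{\left(k \right)} = 2$ ($x{\left(k \right)} = 4 - 2 = 2$)
$N{\left(P,u \right)} = 5$ ($N{\left(P,u \right)} = - \frac{5}{-1} = \left(-5\right) \left(-1\right) = 5$)
$R = 42$ ($R = 2 + 8 \cdot 5 = 2 + 40 = 42$)
$R + 4916 = 42 + 4916 = 4958$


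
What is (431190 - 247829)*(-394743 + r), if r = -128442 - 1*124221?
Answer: -118709011566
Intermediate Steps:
r = -252663 (r = -128442 - 124221 = -252663)
(431190 - 247829)*(-394743 + r) = (431190 - 247829)*(-394743 - 252663) = 183361*(-647406) = -118709011566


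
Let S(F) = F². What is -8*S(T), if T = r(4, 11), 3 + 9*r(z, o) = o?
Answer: -512/81 ≈ -6.3210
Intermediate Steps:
r(z, o) = -⅓ + o/9
T = 8/9 (T = -⅓ + (⅑)*11 = -⅓ + 11/9 = 8/9 ≈ 0.88889)
-8*S(T) = -8*(8/9)² = -8*64/81 = -512/81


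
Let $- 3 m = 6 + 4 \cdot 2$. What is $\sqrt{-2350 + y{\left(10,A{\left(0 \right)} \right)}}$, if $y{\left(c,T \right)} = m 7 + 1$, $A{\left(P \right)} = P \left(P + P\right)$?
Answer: $\frac{i \sqrt{21435}}{3} \approx 48.802 i$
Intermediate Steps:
$A{\left(P \right)} = 2 P^{2}$ ($A{\left(P \right)} = P 2 P = 2 P^{2}$)
$m = - \frac{14}{3}$ ($m = - \frac{6 + 4 \cdot 2}{3} = - \frac{6 + 8}{3} = \left(- \frac{1}{3}\right) 14 = - \frac{14}{3} \approx -4.6667$)
$y{\left(c,T \right)} = - \frac{95}{3}$ ($y{\left(c,T \right)} = \left(- \frac{14}{3}\right) 7 + 1 = - \frac{98}{3} + 1 = - \frac{95}{3}$)
$\sqrt{-2350 + y{\left(10,A{\left(0 \right)} \right)}} = \sqrt{-2350 - \frac{95}{3}} = \sqrt{- \frac{7145}{3}} = \frac{i \sqrt{21435}}{3}$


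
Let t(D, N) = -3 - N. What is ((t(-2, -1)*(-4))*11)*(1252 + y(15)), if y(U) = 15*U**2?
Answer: 407176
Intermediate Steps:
((t(-2, -1)*(-4))*11)*(1252 + y(15)) = (((-3 - 1*(-1))*(-4))*11)*(1252 + 15*15**2) = (((-3 + 1)*(-4))*11)*(1252 + 15*225) = (-2*(-4)*11)*(1252 + 3375) = (8*11)*4627 = 88*4627 = 407176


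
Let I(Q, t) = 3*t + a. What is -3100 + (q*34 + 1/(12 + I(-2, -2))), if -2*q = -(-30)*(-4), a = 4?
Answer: -10599/10 ≈ -1059.9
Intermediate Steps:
I(Q, t) = 4 + 3*t (I(Q, t) = 3*t + 4 = 4 + 3*t)
q = 60 (q = -(-5)*(-3*(-4)) = -(-5)*12 = -½*(-120) = 60)
-3100 + (q*34 + 1/(12 + I(-2, -2))) = -3100 + (60*34 + 1/(12 + (4 + 3*(-2)))) = -3100 + (2040 + 1/(12 + (4 - 6))) = -3100 + (2040 + 1/(12 - 2)) = -3100 + (2040 + 1/10) = -3100 + (2040 + ⅒) = -3100 + 20401/10 = -10599/10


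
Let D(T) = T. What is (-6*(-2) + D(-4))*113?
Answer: 904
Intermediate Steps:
(-6*(-2) + D(-4))*113 = (-6*(-2) - 4)*113 = (12 - 4)*113 = 8*113 = 904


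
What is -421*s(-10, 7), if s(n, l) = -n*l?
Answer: -29470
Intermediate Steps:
s(n, l) = -l*n
-421*s(-10, 7) = -(-421)*7*(-10) = -421*70 = -29470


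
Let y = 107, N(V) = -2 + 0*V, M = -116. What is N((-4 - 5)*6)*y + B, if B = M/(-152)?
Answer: -8103/38 ≈ -213.24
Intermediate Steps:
N(V) = -2 (N(V) = -2 + 0 = -2)
B = 29/38 (B = -116/(-152) = -116*(-1/152) = 29/38 ≈ 0.76316)
N((-4 - 5)*6)*y + B = -2*107 + 29/38 = -214 + 29/38 = -8103/38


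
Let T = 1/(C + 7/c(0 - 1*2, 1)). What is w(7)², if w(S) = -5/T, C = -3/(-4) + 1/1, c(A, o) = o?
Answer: 30625/16 ≈ 1914.1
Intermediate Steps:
C = 7/4 (C = -3*(-¼) + 1*1 = ¾ + 1 = 7/4 ≈ 1.7500)
T = 4/35 (T = 1/(7/4 + 7/1) = 1/(7/4 + 7*1) = 1/(7/4 + 7) = 1/(35/4) = 4/35 ≈ 0.11429)
w(S) = -175/4 (w(S) = -5/4/35 = -5*35/4 = -175/4)
w(7)² = (-175/4)² = 30625/16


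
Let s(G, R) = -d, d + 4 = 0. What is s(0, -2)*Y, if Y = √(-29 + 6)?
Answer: 4*I*√23 ≈ 19.183*I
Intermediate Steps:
d = -4 (d = -4 + 0 = -4)
s(G, R) = 4 (s(G, R) = -1*(-4) = 4)
Y = I*√23 (Y = √(-23) = I*√23 ≈ 4.7958*I)
s(0, -2)*Y = 4*(I*√23) = 4*I*√23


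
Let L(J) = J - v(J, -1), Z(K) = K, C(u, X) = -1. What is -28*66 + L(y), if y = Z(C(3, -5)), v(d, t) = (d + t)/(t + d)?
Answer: -1850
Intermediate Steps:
v(d, t) = 1 (v(d, t) = (d + t)/(d + t) = 1)
y = -1
L(J) = -1 + J (L(J) = J - 1*1 = J - 1 = -1 + J)
-28*66 + L(y) = -28*66 + (-1 - 1) = -1848 - 2 = -1850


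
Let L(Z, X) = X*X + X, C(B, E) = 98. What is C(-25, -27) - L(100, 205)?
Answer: -42132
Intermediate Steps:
L(Z, X) = X + X² (L(Z, X) = X² + X = X + X²)
C(-25, -27) - L(100, 205) = 98 - 205*(1 + 205) = 98 - 205*206 = 98 - 1*42230 = 98 - 42230 = -42132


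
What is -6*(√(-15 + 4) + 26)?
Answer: -156 - 6*I*√11 ≈ -156.0 - 19.9*I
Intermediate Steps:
-6*(√(-15 + 4) + 26) = -6*(√(-11) + 26) = -6*(I*√11 + 26) = -6*(26 + I*√11) = -156 - 6*I*√11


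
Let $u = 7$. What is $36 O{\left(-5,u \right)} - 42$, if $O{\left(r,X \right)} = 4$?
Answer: $102$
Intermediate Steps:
$36 O{\left(-5,u \right)} - 42 = 36 \cdot 4 - 42 = 144 - 42 = 102$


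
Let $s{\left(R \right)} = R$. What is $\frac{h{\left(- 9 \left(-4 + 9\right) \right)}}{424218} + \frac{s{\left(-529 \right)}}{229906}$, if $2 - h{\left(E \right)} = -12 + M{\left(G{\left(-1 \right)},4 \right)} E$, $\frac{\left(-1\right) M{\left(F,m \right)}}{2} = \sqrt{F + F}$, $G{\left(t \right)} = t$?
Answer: $- \frac{110596319}{48765131754} - \frac{15 i \sqrt{2}}{70703} \approx -0.0022679 - 0.00030003 i$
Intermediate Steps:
$M{\left(F,m \right)} = - 2 \sqrt{2} \sqrt{F}$ ($M{\left(F,m \right)} = - 2 \sqrt{F + F} = - 2 \sqrt{2 F} = - 2 \sqrt{2} \sqrt{F}$)
$h{\left(E \right)} = 14 + 2 i E \sqrt{2}$ ($h{\left(E \right)} = 2 - \left(-12 + - 2 \sqrt{2} \sqrt{-1} E\right) = 2 - \left(-12 + - 2 \sqrt{2} i E\right) = 2 - \left(-12 + - 2 i \sqrt{2} E\right) = 2 - \left(-12 - 2 i E \sqrt{2}\right) = 2 + \left(12 + 2 i E \sqrt{2}\right) = 14 + 2 i E \sqrt{2}$)
$\frac{h{\left(- 9 \left(-4 + 9\right) \right)}}{424218} + \frac{s{\left(-529 \right)}}{229906} = \frac{14 + 2 i \left(- 9 \left(-4 + 9\right)\right) \sqrt{2}}{424218} - \frac{529}{229906} = \left(14 + 2 i \left(\left(-9\right) 5\right) \sqrt{2}\right) \frac{1}{424218} - \frac{529}{229906} = \left(14 + 2 i \left(-45\right) \sqrt{2}\right) \frac{1}{424218} - \frac{529}{229906} = \left(14 - 90 i \sqrt{2}\right) \frac{1}{424218} - \frac{529}{229906} = \left(\frac{7}{212109} - \frac{15 i \sqrt{2}}{70703}\right) - \frac{529}{229906} = - \frac{110596319}{48765131754} - \frac{15 i \sqrt{2}}{70703}$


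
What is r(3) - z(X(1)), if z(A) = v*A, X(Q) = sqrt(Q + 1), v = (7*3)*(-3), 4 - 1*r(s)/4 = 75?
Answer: -284 + 63*sqrt(2) ≈ -194.90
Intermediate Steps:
r(s) = -284 (r(s) = 16 - 4*75 = 16 - 300 = -284)
v = -63 (v = 21*(-3) = -63)
X(Q) = sqrt(1 + Q)
z(A) = -63*A
r(3) - z(X(1)) = -284 - (-63)*sqrt(1 + 1) = -284 - (-63)*sqrt(2) = -284 + 63*sqrt(2)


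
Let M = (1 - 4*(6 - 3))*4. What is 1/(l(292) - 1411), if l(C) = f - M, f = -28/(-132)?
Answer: -33/45104 ≈ -0.00073164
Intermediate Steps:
M = -44 (M = (1 - 4*3)*4 = (1 - 12)*4 = -11*4 = -44)
f = 7/33 (f = -28*(-1/132) = 7/33 ≈ 0.21212)
l(C) = 1459/33 (l(C) = 7/33 - 1*(-44) = 7/33 + 44 = 1459/33)
1/(l(292) - 1411) = 1/(1459/33 - 1411) = 1/(-45104/33) = -33/45104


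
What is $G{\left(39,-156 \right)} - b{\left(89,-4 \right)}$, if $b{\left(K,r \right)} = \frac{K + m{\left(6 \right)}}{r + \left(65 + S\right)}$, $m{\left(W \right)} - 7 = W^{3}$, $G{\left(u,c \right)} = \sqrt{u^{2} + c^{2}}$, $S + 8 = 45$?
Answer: $- \frac{156}{49} + 39 \sqrt{17} \approx 157.62$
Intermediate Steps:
$S = 37$ ($S = -8 + 45 = 37$)
$G{\left(u,c \right)} = \sqrt{c^{2} + u^{2}}$
$m{\left(W \right)} = 7 + W^{3}$
$b{\left(K,r \right)} = \frac{223 + K}{102 + r}$ ($b{\left(K,r \right)} = \frac{K + \left(7 + 6^{3}\right)}{r + \left(65 + 37\right)} = \frac{K + \left(7 + 216\right)}{r + 102} = \frac{K + 223}{102 + r} = \frac{223 + K}{102 + r}$)
$G{\left(39,-156 \right)} - b{\left(89,-4 \right)} = \sqrt{\left(-156\right)^{2} + 39^{2}} - \frac{223 + 89}{102 - 4} = \sqrt{24336 + 1521} - \frac{1}{98} \cdot 312 = \sqrt{25857} - \frac{1}{98} \cdot 312 = 39 \sqrt{17} - \frac{156}{49} = - \frac{156}{49} + 39 \sqrt{17}$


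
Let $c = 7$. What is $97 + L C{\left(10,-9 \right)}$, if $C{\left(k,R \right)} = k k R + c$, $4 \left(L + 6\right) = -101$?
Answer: $\frac{112013}{4} \approx 28003.0$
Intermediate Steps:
$L = - \frac{125}{4}$ ($L = -6 + \frac{1}{4} \left(-101\right) = -6 - \frac{101}{4} = - \frac{125}{4} \approx -31.25$)
$C{\left(k,R \right)} = 7 + R k^{2}$ ($C{\left(k,R \right)} = k k R + 7 = k^{2} R + 7 = R k^{2} + 7 = 7 + R k^{2}$)
$97 + L C{\left(10,-9 \right)} = 97 - \frac{125 \left(7 - 9 \cdot 10^{2}\right)}{4} = 97 - \frac{125 \left(7 - 900\right)}{4} = 97 - - \frac{111625}{4} = 97 + \frac{111625}{4} = \frac{112013}{4}$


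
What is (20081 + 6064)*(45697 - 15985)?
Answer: 776820240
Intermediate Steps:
(20081 + 6064)*(45697 - 15985) = 26145*29712 = 776820240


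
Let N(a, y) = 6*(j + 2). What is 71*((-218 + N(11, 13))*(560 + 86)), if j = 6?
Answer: -7797220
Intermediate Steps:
N(a, y) = 48 (N(a, y) = 6*(6 + 2) = 6*8 = 48)
71*((-218 + N(11, 13))*(560 + 86)) = 71*((-218 + 48)*(560 + 86)) = 71*(-170*646) = 71*(-109820) = -7797220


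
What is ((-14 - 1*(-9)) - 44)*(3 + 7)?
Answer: -490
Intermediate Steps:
((-14 - 1*(-9)) - 44)*(3 + 7) = ((-14 + 9) - 44)*10 = (-5 - 44)*10 = -49*10 = -490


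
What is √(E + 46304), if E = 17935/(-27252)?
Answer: √955227015461/4542 ≈ 215.18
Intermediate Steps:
E = -17935/27252 (E = 17935*(-1/27252) = -17935/27252 ≈ -0.65812)
√(E + 46304) = √(-17935/27252 + 46304) = √(1261858673/27252) = √955227015461/4542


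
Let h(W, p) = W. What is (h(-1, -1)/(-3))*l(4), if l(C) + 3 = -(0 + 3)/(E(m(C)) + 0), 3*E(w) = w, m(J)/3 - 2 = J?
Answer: -7/6 ≈ -1.1667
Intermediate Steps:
m(J) = 6 + 3*J
E(w) = w/3
l(C) = -3 - 3/(2 + C) (l(C) = -3 - (0 + 3)/((6 + 3*C)/3 + 0) = -3 - 3/((2 + C) + 0) = -3 - 3/(2 + C))
(h(-1, -1)/(-3))*l(4) = (-1/(-3))*(3*(-3 - 1*4)/(2 + 4)) = (-1*(-⅓))*(3*(-3 - 4)/6) = (3*(⅙)*(-7))/3 = (⅓)*(-7/2) = -7/6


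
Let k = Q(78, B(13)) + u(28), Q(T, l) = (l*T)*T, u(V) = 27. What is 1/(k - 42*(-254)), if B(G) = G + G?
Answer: 1/168879 ≈ 5.9214e-6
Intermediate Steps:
B(G) = 2*G
Q(T, l) = l*T² (Q(T, l) = (T*l)*T = l*T²)
k = 158211 (k = (2*13)*78² + 27 = 26*6084 + 27 = 158184 + 27 = 158211)
1/(k - 42*(-254)) = 1/(158211 - 42*(-254)) = 1/(158211 - 1*(-10668)) = 1/(158211 + 10668) = 1/168879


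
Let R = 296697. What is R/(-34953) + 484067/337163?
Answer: -27705218920/3928286113 ≈ -7.0527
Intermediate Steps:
R/(-34953) + 484067/337163 = 296697/(-34953) + 484067/337163 = 296697*(-1/34953) + 484067*(1/337163) = -98899/11651 + 484067/337163 = -27705218920/3928286113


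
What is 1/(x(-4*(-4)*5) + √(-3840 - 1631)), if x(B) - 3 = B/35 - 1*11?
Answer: -280/269679 - 49*I*√5471/269679 ≈ -0.0010383 - 0.013439*I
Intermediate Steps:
x(B) = -8 + B/35 (x(B) = 3 + (B/35 - 1*11) = 3 + (B*(1/35) - 11) = 3 + (B/35 - 11) = 3 + (-11 + B/35) = -8 + B/35)
1/(x(-4*(-4)*5) + √(-3840 - 1631)) = 1/((-8 + (-4*(-4)*5)/35) + √(-3840 - 1631)) = 1/((-8 + (16*5)/35) + √(-5471)) = 1/((-8 + (1/35)*80) + I*√5471) = 1/((-8 + 16/7) + I*√5471) = 1/(-40/7 + I*√5471)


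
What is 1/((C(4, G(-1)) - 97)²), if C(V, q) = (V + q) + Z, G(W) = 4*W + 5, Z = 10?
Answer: 1/6724 ≈ 0.00014872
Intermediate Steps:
G(W) = 5 + 4*W
C(V, q) = 10 + V + q (C(V, q) = (V + q) + 10 = 10 + V + q)
1/((C(4, G(-1)) - 97)²) = 1/(((10 + 4 + (5 + 4*(-1))) - 97)²) = 1/(((10 + 4 + (5 - 4)) - 97)²) = 1/(((10 + 4 + 1) - 97)²) = 1/((15 - 97)²) = 1/((-82)²) = 1/6724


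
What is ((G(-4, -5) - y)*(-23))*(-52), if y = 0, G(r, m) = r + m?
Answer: -10764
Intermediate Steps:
G(r, m) = m + r
((G(-4, -5) - y)*(-23))*(-52) = (((-5 - 4) - 1*0)*(-23))*(-52) = ((-9 + 0)*(-23))*(-52) = -9*(-23)*(-52) = 207*(-52) = -10764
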